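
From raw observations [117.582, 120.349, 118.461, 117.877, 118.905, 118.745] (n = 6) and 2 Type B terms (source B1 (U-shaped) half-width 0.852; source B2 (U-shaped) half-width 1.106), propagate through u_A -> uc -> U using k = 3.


mean = (117.582 + 120.349 + 118.461 + 117.877 + 118.905 + 118.745) / 6 = 118.6531667
s = sqrt(sum((x - mean)^2)/(n-1)) = 0.97308425
u_A = s / sqrt(n) = 0.97308425 / sqrt(6) = 0.39725998
u_B1 = 0.852 / sqrt(2) = 0.60245498
u_B2 = 1.106 / sqrt(2) = 0.7820601
uc = sqrt(0.39725998^2 + 0.60245498^2 + 0.7820601^2) = 1.064136
U = k * uc = 3 * 1.064136
U = 3.1924

3.1924


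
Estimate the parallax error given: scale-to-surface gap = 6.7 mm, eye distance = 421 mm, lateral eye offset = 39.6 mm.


error = h * offset / d
= 6.7 * 39.6 / 421
= 0.6302

0.6302


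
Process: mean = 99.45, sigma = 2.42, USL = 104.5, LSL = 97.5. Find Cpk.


Cpu = (USL - mean) / (3*sigma) = (104.5 - 99.45) / (3*2.42) = 0.6956
Cpl = (mean - LSL) / (3*sigma) = (99.45 - 97.5) / (3*2.42) = 0.2686
Cpk = min(Cpu, Cpl) = 0.2686

0.2686


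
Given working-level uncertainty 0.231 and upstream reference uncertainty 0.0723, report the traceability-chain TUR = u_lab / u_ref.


TUR = u_lab / u_ref
= 0.231 / 0.0723
= 3.1950

3.1950


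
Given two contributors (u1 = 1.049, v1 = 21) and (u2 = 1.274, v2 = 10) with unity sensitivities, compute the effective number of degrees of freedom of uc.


uc = sqrt(u1^2 + u2^2) = sqrt(1.049^2 + 1.274^2) = 1.650296
v_eff = uc^4 / (u1^4/v1 + u2^4/v2)
= 1.650296^4 / (1.049^4/21 + 1.274^4/10)
= 7.4173264 / 0.32109863
v_eff = 23.0998

23.0998


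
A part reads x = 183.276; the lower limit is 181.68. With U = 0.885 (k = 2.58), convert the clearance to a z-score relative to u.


u = U / k = 0.885 / 2.58 = 0.34302326
margin = |LSL - x| = |181.68 - 183.276| = 1.596
z = margin / u = 1.596 / 0.34302326
z = 4.6527

4.6527


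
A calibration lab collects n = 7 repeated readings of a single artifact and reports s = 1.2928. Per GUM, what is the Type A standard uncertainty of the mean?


u_A = s / sqrt(n)
u_A = 1.2928 / sqrt(7)
u_A = 1.2928 / 2.6457513
u_A = 0.4886

0.4886


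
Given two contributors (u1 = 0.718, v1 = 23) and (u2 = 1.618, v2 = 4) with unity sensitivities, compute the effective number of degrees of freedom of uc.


uc = sqrt(u1^2 + u2^2) = sqrt(0.718^2 + 1.618^2) = 1.7701548
v_eff = uc^4 / (u1^4/v1 + u2^4/v2)
= 1.7701548^4 / (0.718^4/23 + 1.618^4/4)
= 9.8184965 / 1.7249365
v_eff = 5.6921

5.6921


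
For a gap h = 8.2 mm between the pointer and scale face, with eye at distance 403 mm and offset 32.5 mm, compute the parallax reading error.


error = h * offset / d
= 8.2 * 32.5 / 403
= 0.6613

0.6613


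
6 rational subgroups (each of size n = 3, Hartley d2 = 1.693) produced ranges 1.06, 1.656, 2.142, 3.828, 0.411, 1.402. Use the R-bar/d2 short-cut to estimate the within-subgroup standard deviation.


R_bar = (1.06 + 1.656 + 2.142 + 3.828 + 0.411 + 1.402) / 6
R_bar = 10.499 / 6 = 1.7498333
sigma_hat = R_bar / d2 = 1.7498333 / 1.693 = 1.0336

1.0336


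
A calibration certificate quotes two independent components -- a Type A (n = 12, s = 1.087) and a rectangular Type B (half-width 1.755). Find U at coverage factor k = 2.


u_A = s / sqrt(n) = 1.087 / sqrt(12) = 0.31378987
u_B = half_width / sqrt(3) = 1.755 / sqrt(3) = 1.0132497
uc = sqrt(u_A^2 + u_B^2) = sqrt(0.31378987^2 + 1.0132497^2) = 1.0607257
U = k * uc = 2 * 1.0607257
U = 2.1215

2.1215


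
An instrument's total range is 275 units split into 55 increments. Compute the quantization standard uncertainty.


resolution = range / divisions
resolution = 275 / 55 = 5
u_res = resolution / (2*sqrt(3))
u_res = 5 / 3.4641016
u_res = 1.4434

1.4434


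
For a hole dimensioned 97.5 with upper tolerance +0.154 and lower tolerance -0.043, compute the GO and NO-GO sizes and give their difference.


GO = nominal - lower_tol (smallest hole = maximum material condition)
GO = 97.5 - 0.043 = 97.457
NO-GO = nominal + upper_tol (largest hole = least material condition)
NO-GO = 97.5 + 0.154 = 97.654
spread = NO-GO - GO = 97.654 - 97.457 = 0.1970

0.1970


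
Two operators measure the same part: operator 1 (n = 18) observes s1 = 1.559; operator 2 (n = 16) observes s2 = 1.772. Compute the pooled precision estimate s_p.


s_p = sqrt(((n1-1)*s1^2 + (n2-1)*s2^2) / (n1+n2-2))
numerator = (18-1)*1.559^2 + (16-1)*1.772^2 = 41.318177 + 47.09976 = 88.417937
denominator = 18 + 16 - 2 = 32
s_p^2 = 88.417937 / 32 = 2.7630605
s_p = sqrt(2.7630605) = 1.6622

1.6622


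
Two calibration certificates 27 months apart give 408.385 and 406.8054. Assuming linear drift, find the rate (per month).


rate = (v2 - v1) / months
= (406.8054 - 408.385) / 27
= -1.5796 / 27
= -0.0585

-0.0585


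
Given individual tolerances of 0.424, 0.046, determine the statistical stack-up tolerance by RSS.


RSS = sqrt(0.424^2 + 0.046^2)
= sqrt(0.181892)
= 0.4265

0.4265


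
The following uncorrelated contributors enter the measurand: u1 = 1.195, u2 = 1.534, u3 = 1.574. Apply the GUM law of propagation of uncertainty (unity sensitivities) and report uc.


uc = sqrt(1.195^2 + 1.534^2 + 1.574^2)
uc = sqrt(6.258657)
uc = 2.5017

2.5017


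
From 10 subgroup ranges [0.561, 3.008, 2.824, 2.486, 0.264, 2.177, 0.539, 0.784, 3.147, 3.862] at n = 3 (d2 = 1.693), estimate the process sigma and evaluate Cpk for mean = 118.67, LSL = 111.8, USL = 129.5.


R_bar = (0.561 + 3.008 + 2.824 + 2.486 + 0.264 + 2.177 + 0.539 + 0.784 + 3.147 + 3.862) / 10 = 1.9652
sigma = R_bar / d2 = 1.9652 / 1.693 = 1.1607797
Cp = (USL - LSL)/(6*sigma) = (129.5 - 111.8)/(6*1.1607797) = 2.5414
Cpu = (129.5 - 118.67)/(3*1.1607797) = 3.1100
Cpl = (118.67 - 111.8)/(3*1.1607797) = 1.9728
Cpk = min(Cpu, Cpl) = 1.9728

1.9728


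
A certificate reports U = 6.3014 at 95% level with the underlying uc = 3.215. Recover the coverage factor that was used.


k = U / uc
k = 6.3014 / 3.215
k = 1.96

1.96


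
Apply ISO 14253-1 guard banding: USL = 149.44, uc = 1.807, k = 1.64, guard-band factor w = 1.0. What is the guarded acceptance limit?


U = k * uc = 1.64 * 1.807 = 2.96348
guard band g = w * U = 1.0 * 2.96348 = 2.96348
AL = USL - g = 149.44 - 2.96348
AL = 146.4765

146.4765


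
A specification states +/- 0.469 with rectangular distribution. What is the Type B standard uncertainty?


u_B = half_width / sqrt(3)
u_B = 0.469 / 1.7320508
u_B = 0.2708

0.2708


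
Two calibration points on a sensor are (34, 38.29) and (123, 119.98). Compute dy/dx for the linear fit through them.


slope = (y2 - y1) / (x2 - x1)
= (119.98 - 38.29) / (123 - 34)
= 81.6900 / 89
= 0.9179

0.9179


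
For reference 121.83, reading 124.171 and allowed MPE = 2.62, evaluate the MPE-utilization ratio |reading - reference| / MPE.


e = indication - reference = 124.171 - 121.83 = 2.3410
|e| = 2.3410
ratio = |e| / MPE = 2.3410 / 2.62
ratio = 0.8935

0.8935


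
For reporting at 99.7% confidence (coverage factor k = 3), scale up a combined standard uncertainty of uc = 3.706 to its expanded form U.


U = k * uc
U = 3 * 3.706
U = 11.1180

11.1180


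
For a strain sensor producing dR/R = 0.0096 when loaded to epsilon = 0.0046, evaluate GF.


GF = (dR/R) / epsilon
= 0.0096 / 0.0046
= 2.0870

2.0870


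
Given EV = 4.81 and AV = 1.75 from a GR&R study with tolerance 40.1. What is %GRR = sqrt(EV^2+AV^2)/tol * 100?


GRR = sqrt(EV^2 + AV^2) = sqrt(4.81^2 + 1.75^2) = 5.1184568
%GRR = GRR / tol * 100 = 5.1184568 / 40.1 * 100
%GRR = 12.7642

12.7642


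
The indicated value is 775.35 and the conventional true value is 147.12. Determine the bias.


Systematic error = measured - true
= 775.35 - 147.12
= 628.2300

628.2300


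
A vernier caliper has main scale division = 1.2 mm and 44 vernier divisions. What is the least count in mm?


LC = MSD / n_div
= 1.2 / 44
= 0.0273

0.0273


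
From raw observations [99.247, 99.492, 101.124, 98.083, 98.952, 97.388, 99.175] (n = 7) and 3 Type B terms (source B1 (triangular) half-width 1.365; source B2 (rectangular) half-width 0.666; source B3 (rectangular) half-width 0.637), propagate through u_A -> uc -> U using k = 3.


mean = (99.247 + 99.492 + 101.124 + 98.083 + 98.952 + 97.388 + 99.175) / 7 = 99.06585714
s = sqrt(sum((x - mean)^2)/(n-1)) = 1.1730623
u_A = s / sqrt(n) = 1.1730623 / sqrt(7) = 0.44337587
u_B1 = 1.365 / sqrt(6) = 0.55725892
u_B2 = 0.666 / sqrt(3) = 0.38451528
u_B3 = 0.637 / sqrt(3) = 0.36777212
uc = sqrt(0.44337587^2 + 0.55725892^2 + 0.38451528^2 + 0.36777212^2) = 0.88894769
U = k * uc = 3 * 0.88894769
U = 2.6668

2.6668


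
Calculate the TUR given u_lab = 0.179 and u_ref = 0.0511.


TUR = u_lab / u_ref
= 0.179 / 0.0511
= 3.5029

3.5029


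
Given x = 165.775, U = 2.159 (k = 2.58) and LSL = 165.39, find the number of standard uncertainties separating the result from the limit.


u = U / k = 2.159 / 2.58 = 0.83682171
margin = |LSL - x| = |165.39 - 165.775| = 0.385
z = margin / u = 0.385 / 0.83682171
z = 0.4601

0.4601


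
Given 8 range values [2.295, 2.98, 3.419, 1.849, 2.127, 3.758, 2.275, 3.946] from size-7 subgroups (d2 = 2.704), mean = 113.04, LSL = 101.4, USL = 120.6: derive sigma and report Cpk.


R_bar = (2.295 + 2.98 + 3.419 + 1.849 + 2.127 + 3.758 + 2.275 + 3.946) / 8 = 2.831125
sigma = R_bar / d2 = 2.831125 / 2.704 = 1.0470137
Cp = (USL - LSL)/(6*sigma) = (120.6 - 101.4)/(6*1.0470137) = 3.0563
Cpu = (120.6 - 113.04)/(3*1.0470137) = 2.4068
Cpl = (113.04 - 101.4)/(3*1.0470137) = 3.7058
Cpk = min(Cpu, Cpl) = 2.4068

2.4068


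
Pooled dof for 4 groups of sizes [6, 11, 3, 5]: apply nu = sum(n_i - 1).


nu = sum_i (n_i - 1)
nu = ((6 - 1) + (11 - 1) + (3 - 1) + (5 - 1))
nu = 5 + 10 + 2 + 4
nu = 21

21


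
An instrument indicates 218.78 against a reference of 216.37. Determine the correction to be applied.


Correction = standard - reading
= 216.37 - 218.78
= -2.4100

-2.4100


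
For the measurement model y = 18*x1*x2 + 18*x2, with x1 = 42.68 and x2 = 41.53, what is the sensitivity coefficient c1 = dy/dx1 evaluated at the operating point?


y = 18*x1*x2 + 18*x2
dy/dx1 = 18*x2
Evaluate at x2 = 41.53: c1 = 18 * 41.53
c1 = 747.5400

747.5400


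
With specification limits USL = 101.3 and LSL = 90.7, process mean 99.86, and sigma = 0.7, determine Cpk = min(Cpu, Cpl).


Cpu = (USL - mean) / (3*sigma) = (101.3 - 99.86) / (3*0.7) = 0.6857
Cpl = (mean - LSL) / (3*sigma) = (99.86 - 90.7) / (3*0.7) = 4.3619
Cpk = min(Cpu, Cpl) = 0.6857

0.6857


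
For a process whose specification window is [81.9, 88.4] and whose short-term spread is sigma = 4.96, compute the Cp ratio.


Cp = (USL - LSL) / (6 * sigma)
= (88.4 - 81.9) / (6 * 4.96)
= 6.5000 / 29.7600
= 0.2184

0.2184


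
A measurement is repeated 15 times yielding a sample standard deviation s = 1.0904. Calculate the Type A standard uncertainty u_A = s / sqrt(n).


u_A = s / sqrt(n)
u_A = 1.0904 / sqrt(15)
u_A = 1.0904 / 3.8729833
u_A = 0.2815

0.2815


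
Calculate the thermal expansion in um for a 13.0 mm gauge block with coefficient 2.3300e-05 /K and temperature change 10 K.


dL = L * alpha * dT
= 13.0 * 2.3300e-05 * 10
= 0.0030290 mm
dL_um = 0.0030290 * 1000 = 3.0290 um

3.0290


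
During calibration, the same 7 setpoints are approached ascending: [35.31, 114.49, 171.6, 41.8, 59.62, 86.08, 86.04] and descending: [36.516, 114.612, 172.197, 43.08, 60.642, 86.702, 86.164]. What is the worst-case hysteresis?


|35.31 - 36.516| = 1.2060
|114.49 - 114.612| = 0.1220
|171.6 - 172.197| = 0.5970
|41.8 - 43.08| = 1.2800
|59.62 - 60.642| = 1.0220
|86.08 - 86.702| = 0.6220
|86.04 - 86.164| = 0.1240
hysteresis = max(diffs) = 1.2800

1.2800


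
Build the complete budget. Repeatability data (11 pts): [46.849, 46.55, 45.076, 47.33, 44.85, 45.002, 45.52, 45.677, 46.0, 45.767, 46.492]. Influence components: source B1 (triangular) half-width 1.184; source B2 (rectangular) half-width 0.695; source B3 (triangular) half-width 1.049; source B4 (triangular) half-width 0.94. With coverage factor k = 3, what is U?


mean = (46.849 + 46.55 + 45.076 + 47.33 + 44.85 + 45.002 + 45.52 + 45.677 + 46.0 + 45.767 + 46.492) / 11 = 45.91936364
s = sqrt(sum((x - mean)^2)/(n-1)) = 0.80771521
u_A = s / sqrt(n) = 0.80771521 / sqrt(11) = 0.2435353
u_B1 = 1.184 / sqrt(6) = 0.48336598
u_B2 = 0.695 / sqrt(3) = 0.40125844
u_B3 = 1.049 / sqrt(6) = 0.42825246
u_B4 = 0.94 / sqrt(6) = 0.38375339
uc = sqrt(0.2435353^2 + 0.48336598^2 + 0.40125844^2 + 0.42825246^2 + 0.38375339^2) = 0.8857919
U = k * uc = 3 * 0.8857919
U = 2.6574

2.6574


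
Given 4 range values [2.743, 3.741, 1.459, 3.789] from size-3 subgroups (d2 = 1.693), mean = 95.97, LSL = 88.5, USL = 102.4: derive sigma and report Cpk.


R_bar = (2.743 + 3.741 + 1.459 + 3.789) / 4 = 2.933
sigma = R_bar / d2 = 2.933 / 1.693 = 1.7324276
Cp = (USL - LSL)/(6*sigma) = (102.4 - 88.5)/(6*1.7324276) = 1.3372
Cpu = (102.4 - 95.97)/(3*1.7324276) = 1.2372
Cpl = (95.97 - 88.5)/(3*1.7324276) = 1.4373
Cpk = min(Cpu, Cpl) = 1.2372

1.2372


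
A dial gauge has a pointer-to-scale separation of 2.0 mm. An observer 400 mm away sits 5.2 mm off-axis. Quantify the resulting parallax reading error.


error = h * offset / d
= 2.0 * 5.2 / 400
= 0.0260

0.0260


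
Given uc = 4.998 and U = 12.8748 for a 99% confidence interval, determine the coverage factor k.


k = U / uc
k = 12.8748 / 4.998
k = 2.576

2.576


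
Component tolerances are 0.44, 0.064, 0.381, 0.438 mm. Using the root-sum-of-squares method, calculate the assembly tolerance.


RSS = sqrt(0.44^2 + 0.064^2 + 0.381^2 + 0.438^2)
= sqrt(0.534701)
= 0.7312

0.7312


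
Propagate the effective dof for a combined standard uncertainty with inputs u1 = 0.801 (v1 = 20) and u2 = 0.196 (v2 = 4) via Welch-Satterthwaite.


uc = sqrt(u1^2 + u2^2) = sqrt(0.801^2 + 0.196^2) = 0.82463143
v_eff = uc^4 / (u1^4/v1 + u2^4/v2)
= 0.82463143^4 / (0.801^4/20 + 0.196^4/4)
= 0.46242311 / 0.020951539
v_eff = 22.0711

22.0711


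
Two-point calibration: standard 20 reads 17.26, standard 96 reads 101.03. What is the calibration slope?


slope = (y2 - y1) / (x2 - x1)
= (101.03 - 17.26) / (96 - 20)
= 83.7700 / 76
= 1.1022

1.1022


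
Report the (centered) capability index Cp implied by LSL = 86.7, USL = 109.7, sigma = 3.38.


Cp = (USL - LSL) / (6 * sigma)
= (109.7 - 86.7) / (6 * 3.38)
= 23.0000 / 20.2800
= 1.1341

1.1341


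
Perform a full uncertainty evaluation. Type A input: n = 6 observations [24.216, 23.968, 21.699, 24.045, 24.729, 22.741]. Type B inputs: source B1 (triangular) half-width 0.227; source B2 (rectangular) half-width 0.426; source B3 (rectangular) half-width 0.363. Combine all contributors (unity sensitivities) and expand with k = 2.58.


mean = (24.216 + 23.968 + 21.699 + 24.045 + 24.729 + 22.741) / 6 = 23.56633333
s = sqrt(sum((x - mean)^2)/(n-1)) = 1.1253824
u_A = s / sqrt(n) = 1.1253824 / sqrt(6) = 0.45943544
u_B1 = 0.227 / sqrt(6) = 0.092672362
u_B2 = 0.426 / sqrt(3) = 0.24595121
u_B3 = 0.363 / sqrt(3) = 0.20957815
uc = sqrt(0.45943544^2 + 0.092672362^2 + 0.24595121^2 + 0.20957815^2) = 0.56928384
U = k * uc = 2.58 * 0.56928384
U = 1.4688

1.4688


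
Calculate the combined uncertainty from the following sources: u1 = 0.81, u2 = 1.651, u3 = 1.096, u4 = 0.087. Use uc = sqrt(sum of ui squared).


uc = sqrt(0.81^2 + 1.651^2 + 1.096^2 + 0.087^2)
uc = sqrt(4.590686)
uc = 2.1426

2.1426


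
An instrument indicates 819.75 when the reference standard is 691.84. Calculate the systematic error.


Systematic error = measured - true
= 819.75 - 691.84
= 127.9100

127.9100


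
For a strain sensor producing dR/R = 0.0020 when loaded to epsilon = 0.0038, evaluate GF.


GF = (dR/R) / epsilon
= 0.0020 / 0.0038
= 0.5263

0.5263


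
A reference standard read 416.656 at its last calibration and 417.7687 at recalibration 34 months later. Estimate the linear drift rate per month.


rate = (v2 - v1) / months
= (417.7687 - 416.656) / 34
= 1.1127 / 34
= 0.0327

0.0327


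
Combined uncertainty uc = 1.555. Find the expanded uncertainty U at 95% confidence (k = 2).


U = k * uc
U = 2 * 1.555
U = 3.1100

3.1100


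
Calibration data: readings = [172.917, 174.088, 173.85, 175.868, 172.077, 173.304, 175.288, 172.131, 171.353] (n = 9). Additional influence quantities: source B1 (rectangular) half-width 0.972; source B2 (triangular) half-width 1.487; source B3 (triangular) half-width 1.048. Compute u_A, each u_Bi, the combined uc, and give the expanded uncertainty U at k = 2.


mean = (172.917 + 174.088 + 173.85 + 175.868 + 172.077 + 173.304 + 175.288 + 172.131 + 171.353) / 9 = 173.4306667
s = sqrt(sum((x - mean)^2)/(n-1)) = 1.5048402
u_A = s / sqrt(n) = 1.5048402 / sqrt(9) = 0.5016134
u_B1 = 0.972 / sqrt(3) = 0.56118446
u_B2 = 1.487 / sqrt(6) = 0.60706521
u_B3 = 1.048 / sqrt(6) = 0.42784421
uc = sqrt(0.5016134^2 + 0.56118446^2 + 0.60706521^2 + 0.42784421^2) = 1.0574133
U = k * uc = 2 * 1.0574133
U = 2.1148

2.1148


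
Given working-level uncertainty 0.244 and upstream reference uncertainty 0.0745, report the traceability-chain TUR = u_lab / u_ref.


TUR = u_lab / u_ref
= 0.244 / 0.0745
= 3.2752

3.2752


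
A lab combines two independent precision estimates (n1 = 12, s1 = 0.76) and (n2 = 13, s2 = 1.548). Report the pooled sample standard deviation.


s_p = sqrt(((n1-1)*s1^2 + (n2-1)*s2^2) / (n1+n2-2))
numerator = (12-1)*0.76^2 + (13-1)*1.548^2 = 6.3536 + 28.755648 = 35.109248
denominator = 12 + 13 - 2 = 23
s_p^2 = 35.109248 / 23 = 1.526489
s_p = sqrt(1.526489) = 1.2355

1.2355


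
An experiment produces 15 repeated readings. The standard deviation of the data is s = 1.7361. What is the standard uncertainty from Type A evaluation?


u_A = s / sqrt(n)
u_A = 1.7361 / sqrt(15)
u_A = 1.7361 / 3.8729833
u_A = 0.4483

0.4483


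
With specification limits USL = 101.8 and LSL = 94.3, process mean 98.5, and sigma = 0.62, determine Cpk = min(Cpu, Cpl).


Cpu = (USL - mean) / (3*sigma) = (101.8 - 98.5) / (3*0.62) = 1.7742
Cpl = (mean - LSL) / (3*sigma) = (98.5 - 94.3) / (3*0.62) = 2.2581
Cpk = min(Cpu, Cpl) = 1.7742

1.7742


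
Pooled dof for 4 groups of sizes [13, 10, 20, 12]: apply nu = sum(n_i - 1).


nu = sum_i (n_i - 1)
nu = ((13 - 1) + (10 - 1) + (20 - 1) + (12 - 1))
nu = 12 + 9 + 19 + 11
nu = 51

51


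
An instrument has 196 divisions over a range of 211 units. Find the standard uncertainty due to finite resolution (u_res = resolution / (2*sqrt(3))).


resolution = range / divisions
resolution = 211 / 196 = 1.0765306
u_res = resolution / (2*sqrt(3))
u_res = 1.0765306 / 3.4641016
u_res = 0.3108

0.3108


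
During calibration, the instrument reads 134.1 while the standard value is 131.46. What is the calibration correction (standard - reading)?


Correction = standard - reading
= 131.46 - 134.1
= -2.6400

-2.6400


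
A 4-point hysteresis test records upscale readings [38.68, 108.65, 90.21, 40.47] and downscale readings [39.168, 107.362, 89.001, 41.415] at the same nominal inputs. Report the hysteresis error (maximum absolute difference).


|38.68 - 39.168| = 0.4880
|108.65 - 107.362| = 1.2880
|90.21 - 89.001| = 1.2090
|40.47 - 41.415| = 0.9450
hysteresis = max(diffs) = 1.2880

1.2880


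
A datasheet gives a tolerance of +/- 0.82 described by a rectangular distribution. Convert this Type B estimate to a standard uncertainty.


u_B = half_width / sqrt(3)
u_B = 0.82 / 1.7320508
u_B = 0.4734

0.4734


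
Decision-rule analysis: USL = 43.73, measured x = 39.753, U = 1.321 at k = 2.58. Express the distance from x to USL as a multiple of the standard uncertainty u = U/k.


u = U / k = 1.321 / 2.58 = 0.5120155
margin = |USL - x| = |43.73 - 39.753| = 3.977
z = margin / u = 3.977 / 0.5120155
z = 7.7673

7.7673


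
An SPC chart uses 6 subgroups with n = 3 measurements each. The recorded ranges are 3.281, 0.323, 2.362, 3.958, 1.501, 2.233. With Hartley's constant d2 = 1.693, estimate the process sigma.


R_bar = (3.281 + 0.323 + 2.362 + 3.958 + 1.501 + 2.233) / 6
R_bar = 13.658 / 6 = 2.2763333
sigma_hat = R_bar / d2 = 2.2763333 / 1.693 = 1.3446

1.3446


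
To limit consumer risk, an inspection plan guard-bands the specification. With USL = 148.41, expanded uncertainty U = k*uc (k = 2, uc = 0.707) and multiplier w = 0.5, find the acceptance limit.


U = k * uc = 2 * 0.707 = 1.414
guard band g = w * U = 0.5 * 1.414 = 0.707
AL = USL - g = 148.41 - 0.707
AL = 147.7030

147.7030


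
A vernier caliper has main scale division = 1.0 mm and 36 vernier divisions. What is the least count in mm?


LC = MSD / n_div
= 1.0 / 36
= 0.0278

0.0278


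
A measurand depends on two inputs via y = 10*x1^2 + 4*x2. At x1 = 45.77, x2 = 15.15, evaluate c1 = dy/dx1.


y = 10*x1^2 + 4*x2
dy/dx1 = 2*10*x1
Evaluate at x1 = 45.77: c1 = 20 * 45.77
c1 = 915.4000

915.4000


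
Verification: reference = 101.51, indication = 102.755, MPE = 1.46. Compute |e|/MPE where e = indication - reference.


e = indication - reference = 102.755 - 101.51 = 1.2450
|e| = 1.2450
ratio = |e| / MPE = 1.2450 / 1.46
ratio = 0.8527

0.8527


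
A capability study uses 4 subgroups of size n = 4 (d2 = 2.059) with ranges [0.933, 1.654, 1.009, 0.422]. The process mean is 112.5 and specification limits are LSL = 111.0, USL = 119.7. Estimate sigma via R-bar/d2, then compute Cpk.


R_bar = (0.933 + 1.654 + 1.009 + 0.422) / 4 = 1.0045
sigma = R_bar / d2 = 1.0045 / 2.059 = 0.48785818
Cp = (USL - LSL)/(6*sigma) = (119.7 - 111.0)/(6*0.48785818) = 2.9722
Cpu = (119.7 - 112.5)/(3*0.48785818) = 4.9195
Cpl = (112.5 - 111.0)/(3*0.48785818) = 1.0249
Cpk = min(Cpu, Cpl) = 1.0249

1.0249


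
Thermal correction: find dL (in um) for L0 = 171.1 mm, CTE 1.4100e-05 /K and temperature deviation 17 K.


dL = L * alpha * dT
= 171.1 * 1.4100e-05 * 17
= 0.0410127 mm
dL_um = 0.0410127 * 1000 = 41.0127 um

41.0127


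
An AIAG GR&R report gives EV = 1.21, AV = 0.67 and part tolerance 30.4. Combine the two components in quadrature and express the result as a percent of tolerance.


GRR = sqrt(EV^2 + AV^2) = sqrt(1.21^2 + 0.67^2) = 1.3831124
%GRR = GRR / tol * 100 = 1.3831124 / 30.4 * 100
%GRR = 4.5497

4.5497


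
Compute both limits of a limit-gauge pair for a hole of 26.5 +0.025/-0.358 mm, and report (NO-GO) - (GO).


GO = nominal - lower_tol (smallest hole = maximum material condition)
GO = 26.5 - 0.358 = 26.142
NO-GO = nominal + upper_tol (largest hole = least material condition)
NO-GO = 26.5 + 0.025 = 26.525
spread = NO-GO - GO = 26.525 - 26.142 = 0.3830

0.3830


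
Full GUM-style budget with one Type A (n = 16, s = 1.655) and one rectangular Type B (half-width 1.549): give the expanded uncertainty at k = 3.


u_A = s / sqrt(n) = 1.655 / sqrt(16) = 0.41375
u_B = half_width / sqrt(3) = 1.549 / sqrt(3) = 0.89431557
uc = sqrt(u_A^2 + u_B^2) = sqrt(0.41375^2 + 0.89431557^2) = 0.98538794
U = k * uc = 3 * 0.98538794
U = 2.9562

2.9562


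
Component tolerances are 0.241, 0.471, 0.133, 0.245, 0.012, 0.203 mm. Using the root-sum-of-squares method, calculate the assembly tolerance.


RSS = sqrt(0.241^2 + 0.471^2 + 0.133^2 + 0.245^2 + 0.012^2 + 0.203^2)
= sqrt(0.398989)
= 0.6317

0.6317


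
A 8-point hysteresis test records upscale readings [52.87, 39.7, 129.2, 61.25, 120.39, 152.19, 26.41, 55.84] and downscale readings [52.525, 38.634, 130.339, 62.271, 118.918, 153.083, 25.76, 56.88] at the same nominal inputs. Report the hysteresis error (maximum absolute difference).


|52.87 - 52.525| = 0.3450
|39.7 - 38.634| = 1.0660
|129.2 - 130.339| = 1.1390
|61.25 - 62.271| = 1.0210
|120.39 - 118.918| = 1.4720
|152.19 - 153.083| = 0.8930
|26.41 - 25.76| = 0.6500
|55.84 - 56.88| = 1.0400
hysteresis = max(diffs) = 1.4720

1.4720


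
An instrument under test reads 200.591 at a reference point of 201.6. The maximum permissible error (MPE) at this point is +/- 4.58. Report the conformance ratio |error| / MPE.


e = indication - reference = 200.591 - 201.6 = -1.0090
|e| = 1.0090
ratio = |e| / MPE = 1.0090 / 4.58
ratio = 0.2203

0.2203


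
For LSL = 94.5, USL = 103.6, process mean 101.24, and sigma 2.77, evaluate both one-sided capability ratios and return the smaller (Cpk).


Cpu = (USL - mean) / (3*sigma) = (103.6 - 101.24) / (3*2.77) = 0.2840
Cpl = (mean - LSL) / (3*sigma) = (101.24 - 94.5) / (3*2.77) = 0.8111
Cpk = min(Cpu, Cpl) = 0.2840

0.2840


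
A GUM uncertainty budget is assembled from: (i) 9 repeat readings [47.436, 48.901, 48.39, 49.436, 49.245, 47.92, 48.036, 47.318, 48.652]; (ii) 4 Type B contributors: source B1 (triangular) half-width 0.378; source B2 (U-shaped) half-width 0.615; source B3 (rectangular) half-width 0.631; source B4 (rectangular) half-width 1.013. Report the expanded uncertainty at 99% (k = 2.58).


mean = (47.436 + 48.901 + 48.39 + 49.436 + 49.245 + 47.92 + 48.036 + 47.318 + 48.652) / 9 = 48.37044444
s = sqrt(sum((x - mean)^2)/(n-1)) = 0.75473342
u_A = s / sqrt(n) = 0.75473342 / sqrt(9) = 0.25157781
u_B1 = 0.378 / sqrt(6) = 0.15431785
u_B2 = 0.615 / sqrt(2) = 0.43487067
u_B3 = 0.631 / sqrt(3) = 0.36430802
u_B4 = 1.013 / sqrt(3) = 0.58485582
uc = sqrt(0.25157781^2 + 0.15431785^2 + 0.43487067^2 + 0.36430802^2 + 0.58485582^2) = 0.86659942
U = k * uc = 2.58 * 0.86659942
U = 2.2358

2.2358


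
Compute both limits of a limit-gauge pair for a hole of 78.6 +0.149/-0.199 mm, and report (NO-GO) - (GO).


GO = nominal - lower_tol (smallest hole = maximum material condition)
GO = 78.6 - 0.199 = 78.401
NO-GO = nominal + upper_tol (largest hole = least material condition)
NO-GO = 78.6 + 0.149 = 78.749
spread = NO-GO - GO = 78.749 - 78.401 = 0.3480

0.3480


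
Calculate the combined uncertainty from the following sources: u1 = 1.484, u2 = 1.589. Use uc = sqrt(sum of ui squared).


uc = sqrt(1.484^2 + 1.589^2)
uc = sqrt(4.727177)
uc = 2.1742

2.1742


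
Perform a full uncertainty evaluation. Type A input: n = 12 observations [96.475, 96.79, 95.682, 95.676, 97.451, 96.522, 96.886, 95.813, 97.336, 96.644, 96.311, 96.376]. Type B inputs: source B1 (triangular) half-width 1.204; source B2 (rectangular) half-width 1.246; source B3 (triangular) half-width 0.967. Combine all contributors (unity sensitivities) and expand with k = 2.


mean = (96.475 + 96.79 + 95.682 + 95.676 + 97.451 + 96.522 + 96.886 + 95.813 + 97.336 + 96.644 + 96.311 + 96.376) / 12 = 96.49683333
s = sqrt(sum((x - mean)^2)/(n-1)) = 0.58225921
u_A = s / sqrt(n) = 0.58225921 / sqrt(12) = 0.16808376
u_B1 = 1.204 / sqrt(6) = 0.49153094
u_B2 = 1.246 / sqrt(3) = 0.71937844
u_B3 = 0.967 / sqrt(6) = 0.3947761
uc = sqrt(0.16808376^2 + 0.49153094^2 + 0.71937844^2 + 0.3947761^2) = 0.97118913
U = k * uc = 2 * 0.97118913
U = 1.9424

1.9424


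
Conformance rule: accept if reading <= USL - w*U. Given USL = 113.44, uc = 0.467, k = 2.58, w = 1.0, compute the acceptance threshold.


U = k * uc = 2.58 * 0.467 = 1.20486
guard band g = w * U = 1.0 * 1.20486 = 1.20486
AL = USL - g = 113.44 - 1.20486
AL = 112.2351

112.2351


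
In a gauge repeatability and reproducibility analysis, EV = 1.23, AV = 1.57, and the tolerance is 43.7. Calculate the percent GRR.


GRR = sqrt(EV^2 + AV^2) = sqrt(1.23^2 + 1.57^2) = 1.9944423
%GRR = GRR / tol * 100 = 1.9944423 / 43.7 * 100
%GRR = 4.5639

4.5639


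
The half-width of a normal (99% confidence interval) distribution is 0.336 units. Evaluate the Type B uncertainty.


u_B = half_width / 2.576
u_B = 0.336 / 2.576
u_B = 0.1304

0.1304


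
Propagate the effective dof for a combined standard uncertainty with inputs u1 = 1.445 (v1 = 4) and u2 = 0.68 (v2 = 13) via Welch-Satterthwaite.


uc = sqrt(u1^2 + u2^2) = sqrt(1.445^2 + 0.68^2) = 1.597005
v_eff = uc^4 / (u1^4/v1 + u2^4/v2)
= 1.597005^4 / (1.445^4/4 + 0.68^4/13)
= 6.5046675 / 1.1064093
v_eff = 5.8791

5.8791


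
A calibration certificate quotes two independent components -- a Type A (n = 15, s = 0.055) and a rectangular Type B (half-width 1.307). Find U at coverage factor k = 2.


u_A = s / sqrt(n) = 0.055 / sqrt(15) = 0.014200939
u_B = half_width / sqrt(3) = 1.307 / sqrt(3) = 0.7545968
uc = sqrt(u_A^2 + u_B^2) = sqrt(0.014200939^2 + 0.7545968^2) = 0.75473041
U = k * uc = 2 * 0.75473041
U = 1.5095

1.5095


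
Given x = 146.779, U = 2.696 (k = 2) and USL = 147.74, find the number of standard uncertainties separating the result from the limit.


u = U / k = 2.696 / 2 = 1.348
margin = |USL - x| = |147.74 - 146.779| = 0.961
z = margin / u = 0.961 / 1.348
z = 0.7129

0.7129


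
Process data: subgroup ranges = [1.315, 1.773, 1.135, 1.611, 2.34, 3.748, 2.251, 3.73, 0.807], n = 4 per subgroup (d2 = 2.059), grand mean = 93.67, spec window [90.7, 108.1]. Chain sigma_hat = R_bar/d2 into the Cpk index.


R_bar = (1.315 + 1.773 + 1.135 + 1.611 + 2.34 + 3.748 + 2.251 + 3.73 + 0.807) / 9 = 2.0788889
sigma = R_bar / d2 = 2.0788889 / 2.059 = 1.0096595
Cp = (USL - LSL)/(6*sigma) = (108.1 - 90.7)/(6*1.0096595) = 2.8723
Cpu = (108.1 - 93.67)/(3*1.0096595) = 4.7640
Cpl = (93.67 - 90.7)/(3*1.0096595) = 0.9805
Cpk = min(Cpu, Cpl) = 0.9805

0.9805


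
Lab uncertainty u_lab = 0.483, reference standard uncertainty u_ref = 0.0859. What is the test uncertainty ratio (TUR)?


TUR = u_lab / u_ref
= 0.483 / 0.0859
= 5.6228

5.6228


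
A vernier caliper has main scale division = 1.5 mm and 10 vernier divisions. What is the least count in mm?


LC = MSD / n_div
= 1.5 / 10
= 0.1500

0.1500


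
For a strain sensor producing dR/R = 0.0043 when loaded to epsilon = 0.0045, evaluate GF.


GF = (dR/R) / epsilon
= 0.0043 / 0.0045
= 0.9556

0.9556


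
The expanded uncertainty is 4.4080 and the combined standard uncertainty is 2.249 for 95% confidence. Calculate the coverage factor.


k = U / uc
k = 4.4080 / 2.249
k = 1.96

1.96


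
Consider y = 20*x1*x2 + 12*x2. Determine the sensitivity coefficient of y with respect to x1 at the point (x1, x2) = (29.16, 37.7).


y = 20*x1*x2 + 12*x2
dy/dx1 = 20*x2
Evaluate at x2 = 37.7: c1 = 20 * 37.7
c1 = 754.0000

754.0000


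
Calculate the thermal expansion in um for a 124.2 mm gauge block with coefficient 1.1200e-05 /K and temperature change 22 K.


dL = L * alpha * dT
= 124.2 * 1.1200e-05 * 22
= 0.0306029 mm
dL_um = 0.0306029 * 1000 = 30.6029 um

30.6029


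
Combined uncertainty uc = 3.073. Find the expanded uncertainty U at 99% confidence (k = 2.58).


U = k * uc
U = 2.58 * 3.073
U = 7.9283

7.9283


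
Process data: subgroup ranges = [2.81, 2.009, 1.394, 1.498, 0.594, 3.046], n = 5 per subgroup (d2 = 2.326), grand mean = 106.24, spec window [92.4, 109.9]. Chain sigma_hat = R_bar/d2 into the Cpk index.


R_bar = (2.81 + 2.009 + 1.394 + 1.498 + 0.594 + 3.046) / 6 = 1.8918333
sigma = R_bar / d2 = 1.8918333 / 2.326 = 0.81334192
Cp = (USL - LSL)/(6*sigma) = (109.9 - 92.4)/(6*0.81334192) = 3.5860
Cpu = (109.9 - 106.24)/(3*0.81334192) = 1.5000
Cpl = (106.24 - 92.4)/(3*0.81334192) = 5.6721
Cpk = min(Cpu, Cpl) = 1.5000

1.5000


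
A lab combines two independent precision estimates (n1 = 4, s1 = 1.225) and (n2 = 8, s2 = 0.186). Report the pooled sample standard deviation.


s_p = sqrt(((n1-1)*s1^2 + (n2-1)*s2^2) / (n1+n2-2))
numerator = (4-1)*1.225^2 + (8-1)*0.186^2 = 4.501875 + 0.242172 = 4.744047
denominator = 4 + 8 - 2 = 10
s_p^2 = 4.744047 / 10 = 0.4744047
s_p = sqrt(0.4744047) = 0.6888

0.6888


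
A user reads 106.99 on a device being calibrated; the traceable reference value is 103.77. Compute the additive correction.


Correction = standard - reading
= 103.77 - 106.99
= -3.2200

-3.2200


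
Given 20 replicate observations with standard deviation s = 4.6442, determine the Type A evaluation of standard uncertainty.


u_A = s / sqrt(n)
u_A = 4.6442 / sqrt(20)
u_A = 4.6442 / 4.472136
u_A = 1.0385

1.0385


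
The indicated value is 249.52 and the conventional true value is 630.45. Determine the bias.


Systematic error = measured - true
= 249.52 - 630.45
= -380.9300

-380.9300


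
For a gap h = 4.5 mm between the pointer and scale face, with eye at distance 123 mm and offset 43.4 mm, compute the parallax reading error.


error = h * offset / d
= 4.5 * 43.4 / 123
= 1.5878

1.5878


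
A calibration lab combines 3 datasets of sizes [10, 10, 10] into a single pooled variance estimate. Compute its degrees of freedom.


nu = sum_i (n_i - 1)
nu = ((10 - 1) + (10 - 1) + (10 - 1))
nu = 9 + 9 + 9
nu = 27

27


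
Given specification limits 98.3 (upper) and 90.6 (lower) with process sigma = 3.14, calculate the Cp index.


Cp = (USL - LSL) / (6 * sigma)
= (98.3 - 90.6) / (6 * 3.14)
= 7.7000 / 18.8400
= 0.4087

0.4087


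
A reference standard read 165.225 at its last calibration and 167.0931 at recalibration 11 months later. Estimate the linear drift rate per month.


rate = (v2 - v1) / months
= (167.0931 - 165.225) / 11
= 1.8681 / 11
= 0.1698

0.1698


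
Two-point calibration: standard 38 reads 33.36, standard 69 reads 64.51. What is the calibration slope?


slope = (y2 - y1) / (x2 - x1)
= (64.51 - 33.36) / (69 - 38)
= 31.1500 / 31
= 1.0048

1.0048


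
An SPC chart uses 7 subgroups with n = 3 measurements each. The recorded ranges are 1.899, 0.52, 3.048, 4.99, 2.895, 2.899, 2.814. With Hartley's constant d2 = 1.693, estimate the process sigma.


R_bar = (1.899 + 0.52 + 3.048 + 4.99 + 2.895 + 2.899 + 2.814) / 7
R_bar = 19.065 / 7 = 2.7235714
sigma_hat = R_bar / d2 = 2.7235714 / 1.693 = 1.6087

1.6087


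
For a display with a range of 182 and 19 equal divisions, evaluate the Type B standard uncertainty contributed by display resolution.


resolution = range / divisions
resolution = 182 / 19 = 9.5789474
u_res = resolution / (2*sqrt(3))
u_res = 9.5789474 / 3.4641016
u_res = 2.7652

2.7652


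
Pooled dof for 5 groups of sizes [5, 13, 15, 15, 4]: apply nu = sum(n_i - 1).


nu = sum_i (n_i - 1)
nu = ((5 - 1) + (13 - 1) + (15 - 1) + (15 - 1) + (4 - 1))
nu = 4 + 12 + 14 + 14 + 3
nu = 47

47


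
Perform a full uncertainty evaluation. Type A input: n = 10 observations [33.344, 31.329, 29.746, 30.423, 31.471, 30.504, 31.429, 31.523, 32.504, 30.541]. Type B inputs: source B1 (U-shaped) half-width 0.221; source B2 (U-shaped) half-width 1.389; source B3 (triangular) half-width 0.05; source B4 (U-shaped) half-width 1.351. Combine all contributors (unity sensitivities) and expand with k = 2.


mean = (33.344 + 31.329 + 29.746 + 30.423 + 31.471 + 30.504 + 31.429 + 31.523 + 32.504 + 30.541) / 10 = 31.2814
s = sqrt(sum((x - mean)^2)/(n-1)) = 1.0600989
u_A = s / sqrt(n) = 1.0600989 / sqrt(10) = 0.33523271
u_B1 = 0.221 / sqrt(2) = 0.1562706
u_B2 = 1.389 / sqrt(2) = 0.98217132
u_B3 = 0.05 / sqrt(6) = 0.020412415
u_B4 = 1.351 / sqrt(2) = 0.95530126
uc = sqrt(0.33523271^2 + 0.1562706^2 + 0.98217132^2 + 0.020412415^2 + 0.95530126^2) = 1.4193235
U = k * uc = 2 * 1.4193235
U = 2.8386

2.8386


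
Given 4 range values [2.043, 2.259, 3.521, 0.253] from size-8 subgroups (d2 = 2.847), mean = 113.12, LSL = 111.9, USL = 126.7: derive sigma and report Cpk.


R_bar = (2.043 + 2.259 + 3.521 + 0.253) / 4 = 2.019
sigma = R_bar / d2 = 2.019 / 2.847 = 0.70916754
Cp = (USL - LSL)/(6*sigma) = (126.7 - 111.9)/(6*0.70916754) = 3.4783
Cpu = (126.7 - 113.12)/(3*0.70916754) = 6.3831
Cpl = (113.12 - 111.9)/(3*0.70916754) = 0.5734
Cpk = min(Cpu, Cpl) = 0.5734

0.5734


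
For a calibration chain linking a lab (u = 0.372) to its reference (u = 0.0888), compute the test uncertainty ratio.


TUR = u_lab / u_ref
= 0.372 / 0.0888
= 4.1892

4.1892


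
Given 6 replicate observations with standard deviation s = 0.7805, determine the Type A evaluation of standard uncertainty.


u_A = s / sqrt(n)
u_A = 0.7805 / sqrt(6)
u_A = 0.7805 / 2.4494897
u_A = 0.3186

0.3186


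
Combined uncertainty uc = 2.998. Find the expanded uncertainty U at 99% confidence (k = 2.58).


U = k * uc
U = 2.58 * 2.998
U = 7.7348

7.7348


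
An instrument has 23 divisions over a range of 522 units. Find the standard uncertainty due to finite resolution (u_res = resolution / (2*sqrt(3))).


resolution = range / divisions
resolution = 522 / 23 = 22.695652
u_res = resolution / (2*sqrt(3))
u_res = 22.695652 / 3.4641016
u_res = 6.5517

6.5517


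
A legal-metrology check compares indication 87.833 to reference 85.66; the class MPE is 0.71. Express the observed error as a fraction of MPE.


e = indication - reference = 87.833 - 85.66 = 2.1730
|e| = 2.1730
ratio = |e| / MPE = 2.1730 / 0.71
ratio = 3.0606

3.0606


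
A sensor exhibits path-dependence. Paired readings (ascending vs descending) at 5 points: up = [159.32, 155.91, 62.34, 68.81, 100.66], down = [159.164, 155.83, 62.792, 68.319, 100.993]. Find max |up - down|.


|159.32 - 159.164| = 0.1560
|155.91 - 155.83| = 0.0800
|62.34 - 62.792| = 0.4520
|68.81 - 68.319| = 0.4910
|100.66 - 100.993| = 0.3330
hysteresis = max(diffs) = 0.4910

0.4910


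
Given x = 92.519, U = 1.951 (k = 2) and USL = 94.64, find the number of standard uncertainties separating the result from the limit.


u = U / k = 1.951 / 2 = 0.9755
margin = |USL - x| = |94.64 - 92.519| = 2.121
z = margin / u = 2.121 / 0.9755
z = 2.1743

2.1743


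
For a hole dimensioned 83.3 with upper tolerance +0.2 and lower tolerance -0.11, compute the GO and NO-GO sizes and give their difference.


GO = nominal - lower_tol (smallest hole = maximum material condition)
GO = 83.3 - 0.11 = 83.19
NO-GO = nominal + upper_tol (largest hole = least material condition)
NO-GO = 83.3 + 0.2 = 83.5
spread = NO-GO - GO = 83.5 - 83.19 = 0.3100

0.3100


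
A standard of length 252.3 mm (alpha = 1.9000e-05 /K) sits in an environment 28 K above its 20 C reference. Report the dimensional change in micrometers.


dL = L * alpha * dT
= 252.3 * 1.9000e-05 * 28
= 0.1342236 mm
dL_um = 0.1342236 * 1000 = 134.2236 um

134.2236


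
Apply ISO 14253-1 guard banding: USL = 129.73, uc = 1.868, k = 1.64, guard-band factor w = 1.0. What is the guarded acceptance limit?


U = k * uc = 1.64 * 1.868 = 3.06352
guard band g = w * U = 1.0 * 3.06352 = 3.06352
AL = USL - g = 129.73 - 3.06352
AL = 126.6665

126.6665


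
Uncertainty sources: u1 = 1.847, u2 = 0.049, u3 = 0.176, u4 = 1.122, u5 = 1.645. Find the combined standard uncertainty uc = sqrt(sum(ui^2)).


uc = sqrt(1.847^2 + 0.049^2 + 0.176^2 + 1.122^2 + 1.645^2)
uc = sqrt(7.409695)
uc = 2.7221

2.7221


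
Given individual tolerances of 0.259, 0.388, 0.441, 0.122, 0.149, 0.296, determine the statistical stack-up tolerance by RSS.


RSS = sqrt(0.259^2 + 0.388^2 + 0.441^2 + 0.122^2 + 0.149^2 + 0.296^2)
= sqrt(0.536807)
= 0.7327

0.7327


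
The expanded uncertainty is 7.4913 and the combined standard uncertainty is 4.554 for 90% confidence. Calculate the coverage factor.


k = U / uc
k = 7.4913 / 4.554
k = 1.645

1.645


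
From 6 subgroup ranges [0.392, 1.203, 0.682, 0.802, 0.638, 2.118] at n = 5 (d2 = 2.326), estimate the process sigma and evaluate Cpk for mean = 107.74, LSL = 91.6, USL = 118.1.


R_bar = (0.392 + 1.203 + 0.682 + 0.802 + 0.638 + 2.118) / 6 = 0.9725
sigma = R_bar / d2 = 0.9725 / 2.326 = 0.41809974
Cp = (USL - LSL)/(6*sigma) = (118.1 - 91.6)/(6*0.41809974) = 10.5637
Cpu = (118.1 - 107.74)/(3*0.41809974) = 8.2596
Cpl = (107.74 - 91.6)/(3*0.41809974) = 12.8677
Cpk = min(Cpu, Cpl) = 8.2596

8.2596


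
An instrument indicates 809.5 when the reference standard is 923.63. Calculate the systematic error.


Systematic error = measured - true
= 809.5 - 923.63
= -114.1300

-114.1300


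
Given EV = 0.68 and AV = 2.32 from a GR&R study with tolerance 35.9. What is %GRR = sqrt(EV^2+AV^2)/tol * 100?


GRR = sqrt(EV^2 + AV^2) = sqrt(0.68^2 + 2.32^2) = 2.4176021
%GRR = GRR / tol * 100 = 2.4176021 / 35.9 * 100
%GRR = 6.7343

6.7343


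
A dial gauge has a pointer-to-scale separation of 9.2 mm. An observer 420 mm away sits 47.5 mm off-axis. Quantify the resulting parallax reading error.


error = h * offset / d
= 9.2 * 47.5 / 420
= 1.0405

1.0405


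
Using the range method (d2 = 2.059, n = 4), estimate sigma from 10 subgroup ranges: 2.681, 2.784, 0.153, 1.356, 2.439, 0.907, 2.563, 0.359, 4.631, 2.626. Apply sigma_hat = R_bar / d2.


R_bar = (2.681 + 2.784 + 0.153 + 1.356 + 2.439 + 0.907 + 2.563 + 0.359 + 4.631 + 2.626) / 10
R_bar = 20.499 / 10 = 2.0499
sigma_hat = R_bar / d2 = 2.0499 / 2.059 = 0.9956

0.9956
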